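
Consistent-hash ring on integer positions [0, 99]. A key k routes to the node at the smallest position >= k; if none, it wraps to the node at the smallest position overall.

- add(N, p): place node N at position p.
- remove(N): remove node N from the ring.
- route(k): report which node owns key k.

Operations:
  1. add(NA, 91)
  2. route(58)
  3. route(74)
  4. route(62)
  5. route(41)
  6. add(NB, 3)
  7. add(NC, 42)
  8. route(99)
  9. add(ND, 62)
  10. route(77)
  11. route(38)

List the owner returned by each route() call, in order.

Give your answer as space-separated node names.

Answer: NA NA NA NA NB NA NC

Derivation:
Op 1: add NA@91 -> ring=[91:NA]
Op 2: route key 58: smallest pos >= 58 is 91 -> NA
Op 3: route key 74: smallest pos >= 74 is 91 -> NA
Op 4: route key 62: smallest pos >= 62 is 91 -> NA
Op 5: route key 41: smallest pos >= 41 is 91 -> NA
Op 6: add NB@3 -> ring=[3:NB,91:NA]
Op 7: add NC@42 -> ring=[3:NB,42:NC,91:NA]
Op 8: route key 99: none >= 99, wrap to smallest pos 3 -> NB
Op 9: add ND@62 -> ring=[3:NB,42:NC,62:ND,91:NA]
Op 10: route key 77: smallest pos >= 77 is 91 -> NA
Op 11: route key 38: smallest pos >= 38 is 42 -> NC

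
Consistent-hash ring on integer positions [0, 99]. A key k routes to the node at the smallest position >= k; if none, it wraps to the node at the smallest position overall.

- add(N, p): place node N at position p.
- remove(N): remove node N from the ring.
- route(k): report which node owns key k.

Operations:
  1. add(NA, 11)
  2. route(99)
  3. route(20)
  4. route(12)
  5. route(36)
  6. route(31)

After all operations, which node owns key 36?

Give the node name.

Op 1: add NA@11 -> ring=[11:NA]
Op 2: route key 99: none >= 99, wrap to smallest pos 11 -> NA
Op 3: route key 20: none >= 20, wrap to smallest pos 11 -> NA
Op 4: route key 12: none >= 12, wrap to smallest pos 11 -> NA
Op 5: route key 36: none >= 36, wrap to smallest pos 11 -> NA
Op 6: route key 31: none >= 31, wrap to smallest pos 11 -> NA
Final route key 36: none >= 36, wrap to smallest pos 11 -> NA

Answer: NA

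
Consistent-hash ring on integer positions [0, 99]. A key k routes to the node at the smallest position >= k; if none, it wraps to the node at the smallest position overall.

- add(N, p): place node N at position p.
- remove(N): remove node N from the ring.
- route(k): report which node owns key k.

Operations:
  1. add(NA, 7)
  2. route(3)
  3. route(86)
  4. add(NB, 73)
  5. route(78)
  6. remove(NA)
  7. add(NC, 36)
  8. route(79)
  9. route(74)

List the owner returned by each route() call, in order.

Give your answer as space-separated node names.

Answer: NA NA NA NC NC

Derivation:
Op 1: add NA@7 -> ring=[7:NA]
Op 2: route key 3: smallest pos >= 3 is 7 -> NA
Op 3: route key 86: none >= 86, wrap to smallest pos 7 -> NA
Op 4: add NB@73 -> ring=[7:NA,73:NB]
Op 5: route key 78: none >= 78, wrap to smallest pos 7 -> NA
Op 6: remove NA -> ring=[73:NB]
Op 7: add NC@36 -> ring=[36:NC,73:NB]
Op 8: route key 79: none >= 79, wrap to smallest pos 36 -> NC
Op 9: route key 74: none >= 74, wrap to smallest pos 36 -> NC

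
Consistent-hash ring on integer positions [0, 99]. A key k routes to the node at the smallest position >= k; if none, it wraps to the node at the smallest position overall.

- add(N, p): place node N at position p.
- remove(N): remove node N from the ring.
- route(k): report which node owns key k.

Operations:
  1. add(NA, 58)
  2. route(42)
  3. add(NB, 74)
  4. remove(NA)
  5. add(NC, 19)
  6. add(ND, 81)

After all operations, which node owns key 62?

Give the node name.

Op 1: add NA@58 -> ring=[58:NA]
Op 2: route key 42: smallest pos >= 42 is 58 -> NA
Op 3: add NB@74 -> ring=[58:NA,74:NB]
Op 4: remove NA -> ring=[74:NB]
Op 5: add NC@19 -> ring=[19:NC,74:NB]
Op 6: add ND@81 -> ring=[19:NC,74:NB,81:ND]
Final route key 62: smallest pos >= 62 is 74 -> NB

Answer: NB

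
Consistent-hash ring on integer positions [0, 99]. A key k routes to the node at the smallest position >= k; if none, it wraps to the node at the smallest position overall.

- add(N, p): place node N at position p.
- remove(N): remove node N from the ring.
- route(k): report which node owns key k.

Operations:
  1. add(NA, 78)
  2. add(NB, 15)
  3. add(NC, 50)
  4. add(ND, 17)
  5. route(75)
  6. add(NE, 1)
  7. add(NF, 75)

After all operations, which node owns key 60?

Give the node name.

Answer: NF

Derivation:
Op 1: add NA@78 -> ring=[78:NA]
Op 2: add NB@15 -> ring=[15:NB,78:NA]
Op 3: add NC@50 -> ring=[15:NB,50:NC,78:NA]
Op 4: add ND@17 -> ring=[15:NB,17:ND,50:NC,78:NA]
Op 5: route key 75: smallest pos >= 75 is 78 -> NA
Op 6: add NE@1 -> ring=[1:NE,15:NB,17:ND,50:NC,78:NA]
Op 7: add NF@75 -> ring=[1:NE,15:NB,17:ND,50:NC,75:NF,78:NA]
Final route key 60: smallest pos >= 60 is 75 -> NF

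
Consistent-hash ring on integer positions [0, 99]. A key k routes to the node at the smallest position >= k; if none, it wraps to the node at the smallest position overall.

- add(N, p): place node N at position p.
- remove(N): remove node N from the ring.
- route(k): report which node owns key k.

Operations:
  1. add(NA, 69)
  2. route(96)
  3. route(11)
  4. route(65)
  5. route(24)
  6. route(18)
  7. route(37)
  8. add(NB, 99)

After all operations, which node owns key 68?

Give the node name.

Answer: NA

Derivation:
Op 1: add NA@69 -> ring=[69:NA]
Op 2: route key 96: none >= 96, wrap to smallest pos 69 -> NA
Op 3: route key 11: smallest pos >= 11 is 69 -> NA
Op 4: route key 65: smallest pos >= 65 is 69 -> NA
Op 5: route key 24: smallest pos >= 24 is 69 -> NA
Op 6: route key 18: smallest pos >= 18 is 69 -> NA
Op 7: route key 37: smallest pos >= 37 is 69 -> NA
Op 8: add NB@99 -> ring=[69:NA,99:NB]
Final route key 68: smallest pos >= 68 is 69 -> NA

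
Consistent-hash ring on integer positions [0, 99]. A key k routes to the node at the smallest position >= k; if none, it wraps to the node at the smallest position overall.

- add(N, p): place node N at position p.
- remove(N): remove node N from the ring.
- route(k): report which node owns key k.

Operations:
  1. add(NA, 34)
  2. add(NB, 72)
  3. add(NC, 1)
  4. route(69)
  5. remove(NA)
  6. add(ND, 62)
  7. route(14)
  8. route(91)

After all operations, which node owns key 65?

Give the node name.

Op 1: add NA@34 -> ring=[34:NA]
Op 2: add NB@72 -> ring=[34:NA,72:NB]
Op 3: add NC@1 -> ring=[1:NC,34:NA,72:NB]
Op 4: route key 69: smallest pos >= 69 is 72 -> NB
Op 5: remove NA -> ring=[1:NC,72:NB]
Op 6: add ND@62 -> ring=[1:NC,62:ND,72:NB]
Op 7: route key 14: smallest pos >= 14 is 62 -> ND
Op 8: route key 91: none >= 91, wrap to smallest pos 1 -> NC
Final route key 65: smallest pos >= 65 is 72 -> NB

Answer: NB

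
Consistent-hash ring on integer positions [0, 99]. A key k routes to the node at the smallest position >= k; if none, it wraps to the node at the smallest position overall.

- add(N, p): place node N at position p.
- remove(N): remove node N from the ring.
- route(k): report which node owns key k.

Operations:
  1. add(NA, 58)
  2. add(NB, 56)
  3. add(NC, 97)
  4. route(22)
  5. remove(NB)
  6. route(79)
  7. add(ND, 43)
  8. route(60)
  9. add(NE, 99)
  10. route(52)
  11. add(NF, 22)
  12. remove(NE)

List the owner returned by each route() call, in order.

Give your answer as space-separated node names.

Op 1: add NA@58 -> ring=[58:NA]
Op 2: add NB@56 -> ring=[56:NB,58:NA]
Op 3: add NC@97 -> ring=[56:NB,58:NA,97:NC]
Op 4: route key 22: smallest pos >= 22 is 56 -> NB
Op 5: remove NB -> ring=[58:NA,97:NC]
Op 6: route key 79: smallest pos >= 79 is 97 -> NC
Op 7: add ND@43 -> ring=[43:ND,58:NA,97:NC]
Op 8: route key 60: smallest pos >= 60 is 97 -> NC
Op 9: add NE@99 -> ring=[43:ND,58:NA,97:NC,99:NE]
Op 10: route key 52: smallest pos >= 52 is 58 -> NA
Op 11: add NF@22 -> ring=[22:NF,43:ND,58:NA,97:NC,99:NE]
Op 12: remove NE -> ring=[22:NF,43:ND,58:NA,97:NC]

Answer: NB NC NC NA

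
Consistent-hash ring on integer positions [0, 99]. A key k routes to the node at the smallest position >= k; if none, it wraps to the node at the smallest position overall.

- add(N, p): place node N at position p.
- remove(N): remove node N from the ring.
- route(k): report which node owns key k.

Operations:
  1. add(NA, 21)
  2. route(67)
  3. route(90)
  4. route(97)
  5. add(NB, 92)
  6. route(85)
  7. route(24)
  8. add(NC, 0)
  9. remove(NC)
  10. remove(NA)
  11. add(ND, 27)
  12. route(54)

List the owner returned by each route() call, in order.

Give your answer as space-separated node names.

Op 1: add NA@21 -> ring=[21:NA]
Op 2: route key 67: none >= 67, wrap to smallest pos 21 -> NA
Op 3: route key 90: none >= 90, wrap to smallest pos 21 -> NA
Op 4: route key 97: none >= 97, wrap to smallest pos 21 -> NA
Op 5: add NB@92 -> ring=[21:NA,92:NB]
Op 6: route key 85: smallest pos >= 85 is 92 -> NB
Op 7: route key 24: smallest pos >= 24 is 92 -> NB
Op 8: add NC@0 -> ring=[0:NC,21:NA,92:NB]
Op 9: remove NC -> ring=[21:NA,92:NB]
Op 10: remove NA -> ring=[92:NB]
Op 11: add ND@27 -> ring=[27:ND,92:NB]
Op 12: route key 54: smallest pos >= 54 is 92 -> NB

Answer: NA NA NA NB NB NB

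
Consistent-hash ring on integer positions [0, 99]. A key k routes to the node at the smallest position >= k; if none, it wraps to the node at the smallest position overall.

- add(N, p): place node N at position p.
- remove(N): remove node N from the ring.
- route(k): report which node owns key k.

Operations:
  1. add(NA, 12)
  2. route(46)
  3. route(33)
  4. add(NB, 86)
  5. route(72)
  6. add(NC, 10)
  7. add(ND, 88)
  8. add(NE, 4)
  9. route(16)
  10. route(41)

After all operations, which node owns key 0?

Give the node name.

Answer: NE

Derivation:
Op 1: add NA@12 -> ring=[12:NA]
Op 2: route key 46: none >= 46, wrap to smallest pos 12 -> NA
Op 3: route key 33: none >= 33, wrap to smallest pos 12 -> NA
Op 4: add NB@86 -> ring=[12:NA,86:NB]
Op 5: route key 72: smallest pos >= 72 is 86 -> NB
Op 6: add NC@10 -> ring=[10:NC,12:NA,86:NB]
Op 7: add ND@88 -> ring=[10:NC,12:NA,86:NB,88:ND]
Op 8: add NE@4 -> ring=[4:NE,10:NC,12:NA,86:NB,88:ND]
Op 9: route key 16: smallest pos >= 16 is 86 -> NB
Op 10: route key 41: smallest pos >= 41 is 86 -> NB
Final route key 0: smallest pos >= 0 is 4 -> NE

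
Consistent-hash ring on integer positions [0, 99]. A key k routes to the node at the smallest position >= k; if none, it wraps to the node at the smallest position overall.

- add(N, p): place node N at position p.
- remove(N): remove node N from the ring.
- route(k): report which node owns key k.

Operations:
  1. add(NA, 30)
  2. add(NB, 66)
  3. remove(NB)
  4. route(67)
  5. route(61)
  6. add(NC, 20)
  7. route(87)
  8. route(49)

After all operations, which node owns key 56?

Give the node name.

Answer: NC

Derivation:
Op 1: add NA@30 -> ring=[30:NA]
Op 2: add NB@66 -> ring=[30:NA,66:NB]
Op 3: remove NB -> ring=[30:NA]
Op 4: route key 67: none >= 67, wrap to smallest pos 30 -> NA
Op 5: route key 61: none >= 61, wrap to smallest pos 30 -> NA
Op 6: add NC@20 -> ring=[20:NC,30:NA]
Op 7: route key 87: none >= 87, wrap to smallest pos 20 -> NC
Op 8: route key 49: none >= 49, wrap to smallest pos 20 -> NC
Final route key 56: none >= 56, wrap to smallest pos 20 -> NC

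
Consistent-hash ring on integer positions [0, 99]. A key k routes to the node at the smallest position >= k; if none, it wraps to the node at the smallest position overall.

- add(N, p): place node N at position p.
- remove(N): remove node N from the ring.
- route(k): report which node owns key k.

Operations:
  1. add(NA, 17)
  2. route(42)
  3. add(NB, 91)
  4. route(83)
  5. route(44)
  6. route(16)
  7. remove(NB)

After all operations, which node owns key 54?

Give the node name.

Op 1: add NA@17 -> ring=[17:NA]
Op 2: route key 42: none >= 42, wrap to smallest pos 17 -> NA
Op 3: add NB@91 -> ring=[17:NA,91:NB]
Op 4: route key 83: smallest pos >= 83 is 91 -> NB
Op 5: route key 44: smallest pos >= 44 is 91 -> NB
Op 6: route key 16: smallest pos >= 16 is 17 -> NA
Op 7: remove NB -> ring=[17:NA]
Final route key 54: none >= 54, wrap to smallest pos 17 -> NA

Answer: NA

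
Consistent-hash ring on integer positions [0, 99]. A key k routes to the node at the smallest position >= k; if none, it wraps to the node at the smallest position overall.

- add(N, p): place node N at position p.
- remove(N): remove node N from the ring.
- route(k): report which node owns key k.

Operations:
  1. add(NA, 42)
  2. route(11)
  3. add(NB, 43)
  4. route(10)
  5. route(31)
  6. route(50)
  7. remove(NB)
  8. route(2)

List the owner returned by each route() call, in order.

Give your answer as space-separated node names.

Answer: NA NA NA NA NA

Derivation:
Op 1: add NA@42 -> ring=[42:NA]
Op 2: route key 11: smallest pos >= 11 is 42 -> NA
Op 3: add NB@43 -> ring=[42:NA,43:NB]
Op 4: route key 10: smallest pos >= 10 is 42 -> NA
Op 5: route key 31: smallest pos >= 31 is 42 -> NA
Op 6: route key 50: none >= 50, wrap to smallest pos 42 -> NA
Op 7: remove NB -> ring=[42:NA]
Op 8: route key 2: smallest pos >= 2 is 42 -> NA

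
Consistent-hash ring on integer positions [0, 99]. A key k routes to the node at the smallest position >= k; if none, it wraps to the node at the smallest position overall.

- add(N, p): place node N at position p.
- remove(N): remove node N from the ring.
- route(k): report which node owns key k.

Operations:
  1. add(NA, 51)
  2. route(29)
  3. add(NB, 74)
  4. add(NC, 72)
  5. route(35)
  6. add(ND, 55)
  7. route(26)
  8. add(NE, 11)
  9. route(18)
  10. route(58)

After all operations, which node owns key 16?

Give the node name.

Op 1: add NA@51 -> ring=[51:NA]
Op 2: route key 29: smallest pos >= 29 is 51 -> NA
Op 3: add NB@74 -> ring=[51:NA,74:NB]
Op 4: add NC@72 -> ring=[51:NA,72:NC,74:NB]
Op 5: route key 35: smallest pos >= 35 is 51 -> NA
Op 6: add ND@55 -> ring=[51:NA,55:ND,72:NC,74:NB]
Op 7: route key 26: smallest pos >= 26 is 51 -> NA
Op 8: add NE@11 -> ring=[11:NE,51:NA,55:ND,72:NC,74:NB]
Op 9: route key 18: smallest pos >= 18 is 51 -> NA
Op 10: route key 58: smallest pos >= 58 is 72 -> NC
Final route key 16: smallest pos >= 16 is 51 -> NA

Answer: NA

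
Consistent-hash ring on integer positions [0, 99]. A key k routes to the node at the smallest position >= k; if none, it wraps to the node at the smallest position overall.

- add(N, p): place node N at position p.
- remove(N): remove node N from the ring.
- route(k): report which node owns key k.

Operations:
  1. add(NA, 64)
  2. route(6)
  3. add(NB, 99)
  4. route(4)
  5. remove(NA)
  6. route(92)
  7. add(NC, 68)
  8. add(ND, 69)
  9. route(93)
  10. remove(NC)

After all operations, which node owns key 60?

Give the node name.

Answer: ND

Derivation:
Op 1: add NA@64 -> ring=[64:NA]
Op 2: route key 6: smallest pos >= 6 is 64 -> NA
Op 3: add NB@99 -> ring=[64:NA,99:NB]
Op 4: route key 4: smallest pos >= 4 is 64 -> NA
Op 5: remove NA -> ring=[99:NB]
Op 6: route key 92: smallest pos >= 92 is 99 -> NB
Op 7: add NC@68 -> ring=[68:NC,99:NB]
Op 8: add ND@69 -> ring=[68:NC,69:ND,99:NB]
Op 9: route key 93: smallest pos >= 93 is 99 -> NB
Op 10: remove NC -> ring=[69:ND,99:NB]
Final route key 60: smallest pos >= 60 is 69 -> ND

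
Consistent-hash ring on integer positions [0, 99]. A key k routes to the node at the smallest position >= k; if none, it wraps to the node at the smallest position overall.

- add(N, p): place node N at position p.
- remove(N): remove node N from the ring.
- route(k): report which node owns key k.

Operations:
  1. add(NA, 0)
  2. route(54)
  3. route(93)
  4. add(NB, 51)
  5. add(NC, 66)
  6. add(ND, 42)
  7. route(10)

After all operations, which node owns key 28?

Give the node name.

Answer: ND

Derivation:
Op 1: add NA@0 -> ring=[0:NA]
Op 2: route key 54: none >= 54, wrap to smallest pos 0 -> NA
Op 3: route key 93: none >= 93, wrap to smallest pos 0 -> NA
Op 4: add NB@51 -> ring=[0:NA,51:NB]
Op 5: add NC@66 -> ring=[0:NA,51:NB,66:NC]
Op 6: add ND@42 -> ring=[0:NA,42:ND,51:NB,66:NC]
Op 7: route key 10: smallest pos >= 10 is 42 -> ND
Final route key 28: smallest pos >= 28 is 42 -> ND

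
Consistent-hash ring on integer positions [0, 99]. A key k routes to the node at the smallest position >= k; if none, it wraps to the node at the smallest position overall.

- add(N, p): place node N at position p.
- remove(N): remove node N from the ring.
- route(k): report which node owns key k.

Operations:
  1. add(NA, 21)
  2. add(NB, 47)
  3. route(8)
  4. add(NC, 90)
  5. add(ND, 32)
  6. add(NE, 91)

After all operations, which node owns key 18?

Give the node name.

Op 1: add NA@21 -> ring=[21:NA]
Op 2: add NB@47 -> ring=[21:NA,47:NB]
Op 3: route key 8: smallest pos >= 8 is 21 -> NA
Op 4: add NC@90 -> ring=[21:NA,47:NB,90:NC]
Op 5: add ND@32 -> ring=[21:NA,32:ND,47:NB,90:NC]
Op 6: add NE@91 -> ring=[21:NA,32:ND,47:NB,90:NC,91:NE]
Final route key 18: smallest pos >= 18 is 21 -> NA

Answer: NA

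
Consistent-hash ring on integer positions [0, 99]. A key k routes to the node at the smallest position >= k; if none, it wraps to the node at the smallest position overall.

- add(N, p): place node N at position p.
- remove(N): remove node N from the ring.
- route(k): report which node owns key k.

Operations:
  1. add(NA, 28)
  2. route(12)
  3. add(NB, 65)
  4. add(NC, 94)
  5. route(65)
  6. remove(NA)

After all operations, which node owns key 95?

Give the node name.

Answer: NB

Derivation:
Op 1: add NA@28 -> ring=[28:NA]
Op 2: route key 12: smallest pos >= 12 is 28 -> NA
Op 3: add NB@65 -> ring=[28:NA,65:NB]
Op 4: add NC@94 -> ring=[28:NA,65:NB,94:NC]
Op 5: route key 65: smallest pos >= 65 is 65 -> NB
Op 6: remove NA -> ring=[65:NB,94:NC]
Final route key 95: none >= 95, wrap to smallest pos 65 -> NB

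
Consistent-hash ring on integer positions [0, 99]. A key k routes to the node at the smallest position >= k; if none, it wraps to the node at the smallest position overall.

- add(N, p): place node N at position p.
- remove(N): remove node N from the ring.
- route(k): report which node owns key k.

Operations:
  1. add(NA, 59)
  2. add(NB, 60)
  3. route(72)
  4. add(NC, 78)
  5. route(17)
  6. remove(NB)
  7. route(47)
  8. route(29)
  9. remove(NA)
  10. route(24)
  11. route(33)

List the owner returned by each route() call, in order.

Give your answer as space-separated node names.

Op 1: add NA@59 -> ring=[59:NA]
Op 2: add NB@60 -> ring=[59:NA,60:NB]
Op 3: route key 72: none >= 72, wrap to smallest pos 59 -> NA
Op 4: add NC@78 -> ring=[59:NA,60:NB,78:NC]
Op 5: route key 17: smallest pos >= 17 is 59 -> NA
Op 6: remove NB -> ring=[59:NA,78:NC]
Op 7: route key 47: smallest pos >= 47 is 59 -> NA
Op 8: route key 29: smallest pos >= 29 is 59 -> NA
Op 9: remove NA -> ring=[78:NC]
Op 10: route key 24: smallest pos >= 24 is 78 -> NC
Op 11: route key 33: smallest pos >= 33 is 78 -> NC

Answer: NA NA NA NA NC NC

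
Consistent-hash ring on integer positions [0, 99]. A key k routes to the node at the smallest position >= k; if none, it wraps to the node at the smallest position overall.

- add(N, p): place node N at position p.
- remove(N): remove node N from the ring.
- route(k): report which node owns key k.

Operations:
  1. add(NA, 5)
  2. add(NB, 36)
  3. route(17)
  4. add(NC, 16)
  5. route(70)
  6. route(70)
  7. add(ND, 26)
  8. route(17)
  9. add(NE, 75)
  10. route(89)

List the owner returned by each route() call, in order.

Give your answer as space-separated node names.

Op 1: add NA@5 -> ring=[5:NA]
Op 2: add NB@36 -> ring=[5:NA,36:NB]
Op 3: route key 17: smallest pos >= 17 is 36 -> NB
Op 4: add NC@16 -> ring=[5:NA,16:NC,36:NB]
Op 5: route key 70: none >= 70, wrap to smallest pos 5 -> NA
Op 6: route key 70: none >= 70, wrap to smallest pos 5 -> NA
Op 7: add ND@26 -> ring=[5:NA,16:NC,26:ND,36:NB]
Op 8: route key 17: smallest pos >= 17 is 26 -> ND
Op 9: add NE@75 -> ring=[5:NA,16:NC,26:ND,36:NB,75:NE]
Op 10: route key 89: none >= 89, wrap to smallest pos 5 -> NA

Answer: NB NA NA ND NA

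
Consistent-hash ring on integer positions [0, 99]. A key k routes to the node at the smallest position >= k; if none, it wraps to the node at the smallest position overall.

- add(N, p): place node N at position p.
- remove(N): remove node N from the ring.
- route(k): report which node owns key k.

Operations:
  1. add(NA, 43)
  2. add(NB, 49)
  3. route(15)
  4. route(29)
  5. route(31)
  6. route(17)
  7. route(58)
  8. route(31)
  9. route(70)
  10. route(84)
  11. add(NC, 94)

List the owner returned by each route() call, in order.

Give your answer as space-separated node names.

Answer: NA NA NA NA NA NA NA NA

Derivation:
Op 1: add NA@43 -> ring=[43:NA]
Op 2: add NB@49 -> ring=[43:NA,49:NB]
Op 3: route key 15: smallest pos >= 15 is 43 -> NA
Op 4: route key 29: smallest pos >= 29 is 43 -> NA
Op 5: route key 31: smallest pos >= 31 is 43 -> NA
Op 6: route key 17: smallest pos >= 17 is 43 -> NA
Op 7: route key 58: none >= 58, wrap to smallest pos 43 -> NA
Op 8: route key 31: smallest pos >= 31 is 43 -> NA
Op 9: route key 70: none >= 70, wrap to smallest pos 43 -> NA
Op 10: route key 84: none >= 84, wrap to smallest pos 43 -> NA
Op 11: add NC@94 -> ring=[43:NA,49:NB,94:NC]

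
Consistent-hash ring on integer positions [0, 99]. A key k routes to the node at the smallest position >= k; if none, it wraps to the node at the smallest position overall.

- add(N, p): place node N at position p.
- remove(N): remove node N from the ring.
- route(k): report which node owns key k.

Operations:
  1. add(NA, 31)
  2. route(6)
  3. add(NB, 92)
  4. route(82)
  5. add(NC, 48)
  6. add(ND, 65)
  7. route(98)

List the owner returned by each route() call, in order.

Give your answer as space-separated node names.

Op 1: add NA@31 -> ring=[31:NA]
Op 2: route key 6: smallest pos >= 6 is 31 -> NA
Op 3: add NB@92 -> ring=[31:NA,92:NB]
Op 4: route key 82: smallest pos >= 82 is 92 -> NB
Op 5: add NC@48 -> ring=[31:NA,48:NC,92:NB]
Op 6: add ND@65 -> ring=[31:NA,48:NC,65:ND,92:NB]
Op 7: route key 98: none >= 98, wrap to smallest pos 31 -> NA

Answer: NA NB NA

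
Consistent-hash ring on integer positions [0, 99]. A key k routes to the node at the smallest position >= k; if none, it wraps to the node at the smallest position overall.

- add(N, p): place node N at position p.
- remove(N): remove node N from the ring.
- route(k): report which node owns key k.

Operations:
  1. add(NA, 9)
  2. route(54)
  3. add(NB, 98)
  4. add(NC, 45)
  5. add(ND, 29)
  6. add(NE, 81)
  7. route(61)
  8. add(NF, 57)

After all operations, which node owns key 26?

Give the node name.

Answer: ND

Derivation:
Op 1: add NA@9 -> ring=[9:NA]
Op 2: route key 54: none >= 54, wrap to smallest pos 9 -> NA
Op 3: add NB@98 -> ring=[9:NA,98:NB]
Op 4: add NC@45 -> ring=[9:NA,45:NC,98:NB]
Op 5: add ND@29 -> ring=[9:NA,29:ND,45:NC,98:NB]
Op 6: add NE@81 -> ring=[9:NA,29:ND,45:NC,81:NE,98:NB]
Op 7: route key 61: smallest pos >= 61 is 81 -> NE
Op 8: add NF@57 -> ring=[9:NA,29:ND,45:NC,57:NF,81:NE,98:NB]
Final route key 26: smallest pos >= 26 is 29 -> ND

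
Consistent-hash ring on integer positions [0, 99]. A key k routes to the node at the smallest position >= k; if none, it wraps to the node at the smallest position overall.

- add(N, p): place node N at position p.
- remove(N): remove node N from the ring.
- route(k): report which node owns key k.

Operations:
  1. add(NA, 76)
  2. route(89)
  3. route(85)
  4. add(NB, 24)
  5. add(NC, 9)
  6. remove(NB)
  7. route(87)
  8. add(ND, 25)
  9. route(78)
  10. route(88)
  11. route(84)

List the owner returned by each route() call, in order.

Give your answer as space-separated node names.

Op 1: add NA@76 -> ring=[76:NA]
Op 2: route key 89: none >= 89, wrap to smallest pos 76 -> NA
Op 3: route key 85: none >= 85, wrap to smallest pos 76 -> NA
Op 4: add NB@24 -> ring=[24:NB,76:NA]
Op 5: add NC@9 -> ring=[9:NC,24:NB,76:NA]
Op 6: remove NB -> ring=[9:NC,76:NA]
Op 7: route key 87: none >= 87, wrap to smallest pos 9 -> NC
Op 8: add ND@25 -> ring=[9:NC,25:ND,76:NA]
Op 9: route key 78: none >= 78, wrap to smallest pos 9 -> NC
Op 10: route key 88: none >= 88, wrap to smallest pos 9 -> NC
Op 11: route key 84: none >= 84, wrap to smallest pos 9 -> NC

Answer: NA NA NC NC NC NC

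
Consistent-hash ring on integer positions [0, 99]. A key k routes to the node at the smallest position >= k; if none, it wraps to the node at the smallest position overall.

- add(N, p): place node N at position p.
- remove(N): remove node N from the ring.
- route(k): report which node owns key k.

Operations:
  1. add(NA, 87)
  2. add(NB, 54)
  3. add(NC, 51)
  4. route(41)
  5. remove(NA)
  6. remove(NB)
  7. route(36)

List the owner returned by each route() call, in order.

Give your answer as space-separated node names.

Op 1: add NA@87 -> ring=[87:NA]
Op 2: add NB@54 -> ring=[54:NB,87:NA]
Op 3: add NC@51 -> ring=[51:NC,54:NB,87:NA]
Op 4: route key 41: smallest pos >= 41 is 51 -> NC
Op 5: remove NA -> ring=[51:NC,54:NB]
Op 6: remove NB -> ring=[51:NC]
Op 7: route key 36: smallest pos >= 36 is 51 -> NC

Answer: NC NC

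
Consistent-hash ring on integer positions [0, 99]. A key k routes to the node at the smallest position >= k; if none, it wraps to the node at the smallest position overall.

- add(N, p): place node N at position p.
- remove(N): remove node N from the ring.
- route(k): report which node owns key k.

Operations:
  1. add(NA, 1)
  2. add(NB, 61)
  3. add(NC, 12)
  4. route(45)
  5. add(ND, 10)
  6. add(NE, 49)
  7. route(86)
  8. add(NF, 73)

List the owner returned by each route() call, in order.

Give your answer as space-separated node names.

Op 1: add NA@1 -> ring=[1:NA]
Op 2: add NB@61 -> ring=[1:NA,61:NB]
Op 3: add NC@12 -> ring=[1:NA,12:NC,61:NB]
Op 4: route key 45: smallest pos >= 45 is 61 -> NB
Op 5: add ND@10 -> ring=[1:NA,10:ND,12:NC,61:NB]
Op 6: add NE@49 -> ring=[1:NA,10:ND,12:NC,49:NE,61:NB]
Op 7: route key 86: none >= 86, wrap to smallest pos 1 -> NA
Op 8: add NF@73 -> ring=[1:NA,10:ND,12:NC,49:NE,61:NB,73:NF]

Answer: NB NA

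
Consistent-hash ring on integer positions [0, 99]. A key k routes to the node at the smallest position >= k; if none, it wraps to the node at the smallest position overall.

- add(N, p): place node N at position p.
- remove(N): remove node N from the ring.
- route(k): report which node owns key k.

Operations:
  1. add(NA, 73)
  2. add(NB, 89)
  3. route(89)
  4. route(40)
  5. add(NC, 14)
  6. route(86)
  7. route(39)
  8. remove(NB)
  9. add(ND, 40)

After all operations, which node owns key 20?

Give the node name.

Answer: ND

Derivation:
Op 1: add NA@73 -> ring=[73:NA]
Op 2: add NB@89 -> ring=[73:NA,89:NB]
Op 3: route key 89: smallest pos >= 89 is 89 -> NB
Op 4: route key 40: smallest pos >= 40 is 73 -> NA
Op 5: add NC@14 -> ring=[14:NC,73:NA,89:NB]
Op 6: route key 86: smallest pos >= 86 is 89 -> NB
Op 7: route key 39: smallest pos >= 39 is 73 -> NA
Op 8: remove NB -> ring=[14:NC,73:NA]
Op 9: add ND@40 -> ring=[14:NC,40:ND,73:NA]
Final route key 20: smallest pos >= 20 is 40 -> ND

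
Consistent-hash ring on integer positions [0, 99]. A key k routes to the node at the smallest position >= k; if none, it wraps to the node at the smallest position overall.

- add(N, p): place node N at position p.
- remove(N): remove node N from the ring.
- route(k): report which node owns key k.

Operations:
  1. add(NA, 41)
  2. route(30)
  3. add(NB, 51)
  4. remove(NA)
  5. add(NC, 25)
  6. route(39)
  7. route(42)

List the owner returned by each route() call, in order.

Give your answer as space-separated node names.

Op 1: add NA@41 -> ring=[41:NA]
Op 2: route key 30: smallest pos >= 30 is 41 -> NA
Op 3: add NB@51 -> ring=[41:NA,51:NB]
Op 4: remove NA -> ring=[51:NB]
Op 5: add NC@25 -> ring=[25:NC,51:NB]
Op 6: route key 39: smallest pos >= 39 is 51 -> NB
Op 7: route key 42: smallest pos >= 42 is 51 -> NB

Answer: NA NB NB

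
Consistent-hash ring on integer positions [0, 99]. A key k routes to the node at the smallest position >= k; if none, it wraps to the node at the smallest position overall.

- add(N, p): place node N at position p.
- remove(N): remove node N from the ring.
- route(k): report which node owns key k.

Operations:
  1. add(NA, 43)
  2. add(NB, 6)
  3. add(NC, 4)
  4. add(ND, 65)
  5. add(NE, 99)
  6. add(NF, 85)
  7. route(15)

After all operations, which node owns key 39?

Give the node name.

Answer: NA

Derivation:
Op 1: add NA@43 -> ring=[43:NA]
Op 2: add NB@6 -> ring=[6:NB,43:NA]
Op 3: add NC@4 -> ring=[4:NC,6:NB,43:NA]
Op 4: add ND@65 -> ring=[4:NC,6:NB,43:NA,65:ND]
Op 5: add NE@99 -> ring=[4:NC,6:NB,43:NA,65:ND,99:NE]
Op 6: add NF@85 -> ring=[4:NC,6:NB,43:NA,65:ND,85:NF,99:NE]
Op 7: route key 15: smallest pos >= 15 is 43 -> NA
Final route key 39: smallest pos >= 39 is 43 -> NA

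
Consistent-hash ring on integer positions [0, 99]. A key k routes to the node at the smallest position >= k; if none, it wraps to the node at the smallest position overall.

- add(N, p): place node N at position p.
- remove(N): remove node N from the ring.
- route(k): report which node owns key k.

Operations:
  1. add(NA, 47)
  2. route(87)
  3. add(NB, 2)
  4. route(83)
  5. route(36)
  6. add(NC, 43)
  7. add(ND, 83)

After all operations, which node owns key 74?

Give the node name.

Op 1: add NA@47 -> ring=[47:NA]
Op 2: route key 87: none >= 87, wrap to smallest pos 47 -> NA
Op 3: add NB@2 -> ring=[2:NB,47:NA]
Op 4: route key 83: none >= 83, wrap to smallest pos 2 -> NB
Op 5: route key 36: smallest pos >= 36 is 47 -> NA
Op 6: add NC@43 -> ring=[2:NB,43:NC,47:NA]
Op 7: add ND@83 -> ring=[2:NB,43:NC,47:NA,83:ND]
Final route key 74: smallest pos >= 74 is 83 -> ND

Answer: ND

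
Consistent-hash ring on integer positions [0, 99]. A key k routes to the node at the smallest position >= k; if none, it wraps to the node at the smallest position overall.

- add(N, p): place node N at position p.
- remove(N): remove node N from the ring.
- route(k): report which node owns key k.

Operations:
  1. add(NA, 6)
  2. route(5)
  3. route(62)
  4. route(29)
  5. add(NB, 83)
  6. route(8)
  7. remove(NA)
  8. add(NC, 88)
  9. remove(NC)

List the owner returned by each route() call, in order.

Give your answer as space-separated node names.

Answer: NA NA NA NB

Derivation:
Op 1: add NA@6 -> ring=[6:NA]
Op 2: route key 5: smallest pos >= 5 is 6 -> NA
Op 3: route key 62: none >= 62, wrap to smallest pos 6 -> NA
Op 4: route key 29: none >= 29, wrap to smallest pos 6 -> NA
Op 5: add NB@83 -> ring=[6:NA,83:NB]
Op 6: route key 8: smallest pos >= 8 is 83 -> NB
Op 7: remove NA -> ring=[83:NB]
Op 8: add NC@88 -> ring=[83:NB,88:NC]
Op 9: remove NC -> ring=[83:NB]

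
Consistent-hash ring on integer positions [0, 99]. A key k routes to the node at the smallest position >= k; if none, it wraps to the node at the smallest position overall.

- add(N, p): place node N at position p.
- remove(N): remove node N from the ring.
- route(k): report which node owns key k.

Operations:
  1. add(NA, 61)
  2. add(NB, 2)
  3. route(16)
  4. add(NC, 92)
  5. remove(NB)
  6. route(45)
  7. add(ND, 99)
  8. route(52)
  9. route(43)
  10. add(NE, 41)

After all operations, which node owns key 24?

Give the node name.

Answer: NE

Derivation:
Op 1: add NA@61 -> ring=[61:NA]
Op 2: add NB@2 -> ring=[2:NB,61:NA]
Op 3: route key 16: smallest pos >= 16 is 61 -> NA
Op 4: add NC@92 -> ring=[2:NB,61:NA,92:NC]
Op 5: remove NB -> ring=[61:NA,92:NC]
Op 6: route key 45: smallest pos >= 45 is 61 -> NA
Op 7: add ND@99 -> ring=[61:NA,92:NC,99:ND]
Op 8: route key 52: smallest pos >= 52 is 61 -> NA
Op 9: route key 43: smallest pos >= 43 is 61 -> NA
Op 10: add NE@41 -> ring=[41:NE,61:NA,92:NC,99:ND]
Final route key 24: smallest pos >= 24 is 41 -> NE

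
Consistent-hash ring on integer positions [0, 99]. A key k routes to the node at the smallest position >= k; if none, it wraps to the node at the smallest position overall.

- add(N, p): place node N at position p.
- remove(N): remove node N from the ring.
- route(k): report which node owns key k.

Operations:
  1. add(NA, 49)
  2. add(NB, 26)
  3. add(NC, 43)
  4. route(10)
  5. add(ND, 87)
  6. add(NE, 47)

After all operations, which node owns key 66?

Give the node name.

Answer: ND

Derivation:
Op 1: add NA@49 -> ring=[49:NA]
Op 2: add NB@26 -> ring=[26:NB,49:NA]
Op 3: add NC@43 -> ring=[26:NB,43:NC,49:NA]
Op 4: route key 10: smallest pos >= 10 is 26 -> NB
Op 5: add ND@87 -> ring=[26:NB,43:NC,49:NA,87:ND]
Op 6: add NE@47 -> ring=[26:NB,43:NC,47:NE,49:NA,87:ND]
Final route key 66: smallest pos >= 66 is 87 -> ND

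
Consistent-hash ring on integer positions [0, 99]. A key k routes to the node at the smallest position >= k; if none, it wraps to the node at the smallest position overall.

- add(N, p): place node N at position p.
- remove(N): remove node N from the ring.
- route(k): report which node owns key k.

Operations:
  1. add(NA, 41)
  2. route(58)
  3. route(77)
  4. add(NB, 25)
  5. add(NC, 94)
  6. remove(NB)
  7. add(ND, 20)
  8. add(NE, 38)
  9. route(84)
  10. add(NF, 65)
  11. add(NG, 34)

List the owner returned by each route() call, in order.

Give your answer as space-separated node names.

Answer: NA NA NC

Derivation:
Op 1: add NA@41 -> ring=[41:NA]
Op 2: route key 58: none >= 58, wrap to smallest pos 41 -> NA
Op 3: route key 77: none >= 77, wrap to smallest pos 41 -> NA
Op 4: add NB@25 -> ring=[25:NB,41:NA]
Op 5: add NC@94 -> ring=[25:NB,41:NA,94:NC]
Op 6: remove NB -> ring=[41:NA,94:NC]
Op 7: add ND@20 -> ring=[20:ND,41:NA,94:NC]
Op 8: add NE@38 -> ring=[20:ND,38:NE,41:NA,94:NC]
Op 9: route key 84: smallest pos >= 84 is 94 -> NC
Op 10: add NF@65 -> ring=[20:ND,38:NE,41:NA,65:NF,94:NC]
Op 11: add NG@34 -> ring=[20:ND,34:NG,38:NE,41:NA,65:NF,94:NC]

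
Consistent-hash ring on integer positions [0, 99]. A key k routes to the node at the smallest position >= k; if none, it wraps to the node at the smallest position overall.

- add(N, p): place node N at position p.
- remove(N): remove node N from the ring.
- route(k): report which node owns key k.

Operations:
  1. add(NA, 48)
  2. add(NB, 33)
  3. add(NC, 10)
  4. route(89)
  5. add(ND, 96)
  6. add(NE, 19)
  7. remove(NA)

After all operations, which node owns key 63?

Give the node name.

Answer: ND

Derivation:
Op 1: add NA@48 -> ring=[48:NA]
Op 2: add NB@33 -> ring=[33:NB,48:NA]
Op 3: add NC@10 -> ring=[10:NC,33:NB,48:NA]
Op 4: route key 89: none >= 89, wrap to smallest pos 10 -> NC
Op 5: add ND@96 -> ring=[10:NC,33:NB,48:NA,96:ND]
Op 6: add NE@19 -> ring=[10:NC,19:NE,33:NB,48:NA,96:ND]
Op 7: remove NA -> ring=[10:NC,19:NE,33:NB,96:ND]
Final route key 63: smallest pos >= 63 is 96 -> ND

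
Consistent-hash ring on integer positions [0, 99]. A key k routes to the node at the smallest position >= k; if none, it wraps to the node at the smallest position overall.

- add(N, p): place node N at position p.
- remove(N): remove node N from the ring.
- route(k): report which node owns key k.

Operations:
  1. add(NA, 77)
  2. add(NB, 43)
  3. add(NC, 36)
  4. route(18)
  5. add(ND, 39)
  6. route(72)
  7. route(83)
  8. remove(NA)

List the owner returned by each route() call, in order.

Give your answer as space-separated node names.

Op 1: add NA@77 -> ring=[77:NA]
Op 2: add NB@43 -> ring=[43:NB,77:NA]
Op 3: add NC@36 -> ring=[36:NC,43:NB,77:NA]
Op 4: route key 18: smallest pos >= 18 is 36 -> NC
Op 5: add ND@39 -> ring=[36:NC,39:ND,43:NB,77:NA]
Op 6: route key 72: smallest pos >= 72 is 77 -> NA
Op 7: route key 83: none >= 83, wrap to smallest pos 36 -> NC
Op 8: remove NA -> ring=[36:NC,39:ND,43:NB]

Answer: NC NA NC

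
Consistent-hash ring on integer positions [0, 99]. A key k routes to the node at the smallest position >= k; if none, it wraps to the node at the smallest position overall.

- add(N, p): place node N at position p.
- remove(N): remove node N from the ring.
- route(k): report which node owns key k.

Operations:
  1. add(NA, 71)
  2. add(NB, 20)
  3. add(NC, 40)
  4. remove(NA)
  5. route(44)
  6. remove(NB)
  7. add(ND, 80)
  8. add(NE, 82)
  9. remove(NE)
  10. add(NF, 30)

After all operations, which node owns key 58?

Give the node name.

Answer: ND

Derivation:
Op 1: add NA@71 -> ring=[71:NA]
Op 2: add NB@20 -> ring=[20:NB,71:NA]
Op 3: add NC@40 -> ring=[20:NB,40:NC,71:NA]
Op 4: remove NA -> ring=[20:NB,40:NC]
Op 5: route key 44: none >= 44, wrap to smallest pos 20 -> NB
Op 6: remove NB -> ring=[40:NC]
Op 7: add ND@80 -> ring=[40:NC,80:ND]
Op 8: add NE@82 -> ring=[40:NC,80:ND,82:NE]
Op 9: remove NE -> ring=[40:NC,80:ND]
Op 10: add NF@30 -> ring=[30:NF,40:NC,80:ND]
Final route key 58: smallest pos >= 58 is 80 -> ND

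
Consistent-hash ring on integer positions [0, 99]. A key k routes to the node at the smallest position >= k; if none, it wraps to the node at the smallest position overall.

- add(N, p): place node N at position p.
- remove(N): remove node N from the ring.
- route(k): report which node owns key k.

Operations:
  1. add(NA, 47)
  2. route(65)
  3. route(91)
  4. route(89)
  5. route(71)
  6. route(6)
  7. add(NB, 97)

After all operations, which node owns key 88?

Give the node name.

Answer: NB

Derivation:
Op 1: add NA@47 -> ring=[47:NA]
Op 2: route key 65: none >= 65, wrap to smallest pos 47 -> NA
Op 3: route key 91: none >= 91, wrap to smallest pos 47 -> NA
Op 4: route key 89: none >= 89, wrap to smallest pos 47 -> NA
Op 5: route key 71: none >= 71, wrap to smallest pos 47 -> NA
Op 6: route key 6: smallest pos >= 6 is 47 -> NA
Op 7: add NB@97 -> ring=[47:NA,97:NB]
Final route key 88: smallest pos >= 88 is 97 -> NB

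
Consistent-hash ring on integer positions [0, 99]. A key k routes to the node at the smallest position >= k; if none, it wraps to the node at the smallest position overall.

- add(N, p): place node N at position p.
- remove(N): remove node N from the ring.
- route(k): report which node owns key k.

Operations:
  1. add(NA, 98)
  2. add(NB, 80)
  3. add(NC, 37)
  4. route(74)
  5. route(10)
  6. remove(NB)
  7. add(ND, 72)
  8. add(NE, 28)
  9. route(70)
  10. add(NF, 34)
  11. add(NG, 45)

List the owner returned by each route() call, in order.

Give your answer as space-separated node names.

Answer: NB NC ND

Derivation:
Op 1: add NA@98 -> ring=[98:NA]
Op 2: add NB@80 -> ring=[80:NB,98:NA]
Op 3: add NC@37 -> ring=[37:NC,80:NB,98:NA]
Op 4: route key 74: smallest pos >= 74 is 80 -> NB
Op 5: route key 10: smallest pos >= 10 is 37 -> NC
Op 6: remove NB -> ring=[37:NC,98:NA]
Op 7: add ND@72 -> ring=[37:NC,72:ND,98:NA]
Op 8: add NE@28 -> ring=[28:NE,37:NC,72:ND,98:NA]
Op 9: route key 70: smallest pos >= 70 is 72 -> ND
Op 10: add NF@34 -> ring=[28:NE,34:NF,37:NC,72:ND,98:NA]
Op 11: add NG@45 -> ring=[28:NE,34:NF,37:NC,45:NG,72:ND,98:NA]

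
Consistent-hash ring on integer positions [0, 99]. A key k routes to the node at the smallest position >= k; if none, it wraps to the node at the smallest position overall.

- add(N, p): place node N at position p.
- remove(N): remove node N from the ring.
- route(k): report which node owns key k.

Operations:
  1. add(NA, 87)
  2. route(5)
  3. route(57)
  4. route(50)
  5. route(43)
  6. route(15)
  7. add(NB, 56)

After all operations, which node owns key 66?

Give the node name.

Op 1: add NA@87 -> ring=[87:NA]
Op 2: route key 5: smallest pos >= 5 is 87 -> NA
Op 3: route key 57: smallest pos >= 57 is 87 -> NA
Op 4: route key 50: smallest pos >= 50 is 87 -> NA
Op 5: route key 43: smallest pos >= 43 is 87 -> NA
Op 6: route key 15: smallest pos >= 15 is 87 -> NA
Op 7: add NB@56 -> ring=[56:NB,87:NA]
Final route key 66: smallest pos >= 66 is 87 -> NA

Answer: NA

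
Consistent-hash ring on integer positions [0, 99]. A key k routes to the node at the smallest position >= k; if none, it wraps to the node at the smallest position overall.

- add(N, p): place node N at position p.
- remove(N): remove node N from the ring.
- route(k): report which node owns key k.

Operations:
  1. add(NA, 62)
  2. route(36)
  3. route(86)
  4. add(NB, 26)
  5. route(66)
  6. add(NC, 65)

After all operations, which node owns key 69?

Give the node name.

Answer: NB

Derivation:
Op 1: add NA@62 -> ring=[62:NA]
Op 2: route key 36: smallest pos >= 36 is 62 -> NA
Op 3: route key 86: none >= 86, wrap to smallest pos 62 -> NA
Op 4: add NB@26 -> ring=[26:NB,62:NA]
Op 5: route key 66: none >= 66, wrap to smallest pos 26 -> NB
Op 6: add NC@65 -> ring=[26:NB,62:NA,65:NC]
Final route key 69: none >= 69, wrap to smallest pos 26 -> NB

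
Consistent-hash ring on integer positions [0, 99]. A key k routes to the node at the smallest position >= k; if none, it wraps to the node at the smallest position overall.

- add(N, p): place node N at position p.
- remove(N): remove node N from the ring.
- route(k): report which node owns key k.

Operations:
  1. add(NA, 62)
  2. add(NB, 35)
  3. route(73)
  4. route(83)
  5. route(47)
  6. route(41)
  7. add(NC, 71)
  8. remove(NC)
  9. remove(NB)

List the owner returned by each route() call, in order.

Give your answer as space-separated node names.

Answer: NB NB NA NA

Derivation:
Op 1: add NA@62 -> ring=[62:NA]
Op 2: add NB@35 -> ring=[35:NB,62:NA]
Op 3: route key 73: none >= 73, wrap to smallest pos 35 -> NB
Op 4: route key 83: none >= 83, wrap to smallest pos 35 -> NB
Op 5: route key 47: smallest pos >= 47 is 62 -> NA
Op 6: route key 41: smallest pos >= 41 is 62 -> NA
Op 7: add NC@71 -> ring=[35:NB,62:NA,71:NC]
Op 8: remove NC -> ring=[35:NB,62:NA]
Op 9: remove NB -> ring=[62:NA]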